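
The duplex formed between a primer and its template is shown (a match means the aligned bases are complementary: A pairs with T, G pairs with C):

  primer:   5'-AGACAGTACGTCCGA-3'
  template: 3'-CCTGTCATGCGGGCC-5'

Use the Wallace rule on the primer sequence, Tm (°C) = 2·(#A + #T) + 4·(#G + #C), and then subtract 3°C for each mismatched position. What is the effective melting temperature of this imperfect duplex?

37°C

Primer base counts: A=5, T=2, G=4, C=4 → A+T=7, G+C=8
Perfect-match Tm = 2(7) + 4(8) = 14 + 32 = 46°C
Mismatches (positions where the bases are not complementary): 3 (at positions 1, 11, 15)
Effective Tm = 46 − 3×3 = 46 − 9 = 37°C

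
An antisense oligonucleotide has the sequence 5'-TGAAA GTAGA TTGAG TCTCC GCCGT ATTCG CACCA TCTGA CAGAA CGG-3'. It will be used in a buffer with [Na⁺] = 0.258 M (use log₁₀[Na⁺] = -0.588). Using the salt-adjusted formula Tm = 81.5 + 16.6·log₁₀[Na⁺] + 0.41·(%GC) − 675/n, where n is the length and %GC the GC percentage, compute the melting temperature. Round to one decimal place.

Length n = 48. Counting bases: C=12, A=13, T=11, G=12
G+C = 24, so %GC = 24/48 × 100 = 50%
Salt term: 16.6 × (-0.588) = -9.761
GC term: 0.41 × 50 = 20.5; length term: −675/48 = −14.062
Tm = 81.5 + (-9.761) + 20.5 − 14.062 = 78.177 → 78.2°C

78.2°C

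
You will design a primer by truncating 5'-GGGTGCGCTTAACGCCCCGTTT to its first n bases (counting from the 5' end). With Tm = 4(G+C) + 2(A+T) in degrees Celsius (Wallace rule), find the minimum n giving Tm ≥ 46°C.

n = 14

First 13 bases: GGGTGCGCTTAAC → Tm = 42°C (< 46°C)
First 14 bases: GGGTGCGCTTAACG → Tm = 46°C (≥ 46°C)
Since every base adds ≥2°C, Tm only increases with n, so the threshold is first crossed at n = 14.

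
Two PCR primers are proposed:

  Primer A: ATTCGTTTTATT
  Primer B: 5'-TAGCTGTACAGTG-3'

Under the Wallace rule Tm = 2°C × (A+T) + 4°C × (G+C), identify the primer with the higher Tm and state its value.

Primer A: A+T=10, G+C=2 → Tm = 2(10)+4(2) = 28°C
Primer B: A+T=7, G+C=6 → Tm = 2(7)+4(6) = 38°C
28°C vs 38°C → primer B is higher.

Primer B, 38°C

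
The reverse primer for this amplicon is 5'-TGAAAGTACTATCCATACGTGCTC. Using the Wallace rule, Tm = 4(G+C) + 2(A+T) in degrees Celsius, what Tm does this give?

Scanning the sequence gives T=7, A=7, C=6, G=4.
So N_AT = 14 and N_GC = 10.
Tm = 2(14) + 4(10) = 28 + 40 = 68°C

68°C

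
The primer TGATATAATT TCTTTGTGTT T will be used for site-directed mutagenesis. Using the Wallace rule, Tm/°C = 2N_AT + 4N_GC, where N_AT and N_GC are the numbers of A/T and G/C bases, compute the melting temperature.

50°C

Scanning the sequence gives A=4, C=1, T=13, G=3.
So N_AT = 17 and N_GC = 4.
Tm = 4·4 + 2·17 = 16 + 34 = 50°C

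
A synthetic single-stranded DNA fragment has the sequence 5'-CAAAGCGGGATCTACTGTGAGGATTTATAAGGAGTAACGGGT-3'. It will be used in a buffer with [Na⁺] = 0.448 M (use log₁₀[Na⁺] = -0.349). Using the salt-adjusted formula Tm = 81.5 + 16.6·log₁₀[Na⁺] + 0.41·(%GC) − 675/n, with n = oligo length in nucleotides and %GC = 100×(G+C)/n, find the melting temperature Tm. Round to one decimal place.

78.2°C

Length n = 42. Scanning the sequence gives G=14, A=13, C=5, T=10.
G+C = 19, so %GC = 19/42 × 100 = 45.238%
Salt term: 16.6 × (-0.349) = -5.793
GC term: 0.41 × 45.238 = 18.548; length term: −675/42 = −16.071
Tm = 81.5 + (-5.793) + 18.548 − 16.071 = 78.184 → 78.2°C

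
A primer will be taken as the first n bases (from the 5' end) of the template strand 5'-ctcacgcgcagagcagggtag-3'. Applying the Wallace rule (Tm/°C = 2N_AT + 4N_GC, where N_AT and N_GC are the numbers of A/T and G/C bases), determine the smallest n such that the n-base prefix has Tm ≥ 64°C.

n = 19

First 18 bases: CTCACGCGCAGAGCAGGG → Tm = 62°C (< 64°C)
First 19 bases: CTCACGCGCAGAGCAGGGT → Tm = 64°C (≥ 64°C)
Each additional base adds 2°C (A/T) or 4°C (G/C), so Tm is non-decreasing in n; n = 19 is the first length to reach 64°C.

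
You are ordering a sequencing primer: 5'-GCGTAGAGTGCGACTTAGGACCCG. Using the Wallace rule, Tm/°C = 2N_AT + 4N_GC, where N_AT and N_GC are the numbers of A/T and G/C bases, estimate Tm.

78°C

Base counts: A=5, G=9, C=6, T=4
A+T = 9, G+C = 15
Tm = 2×9 + 4×15 = 78°C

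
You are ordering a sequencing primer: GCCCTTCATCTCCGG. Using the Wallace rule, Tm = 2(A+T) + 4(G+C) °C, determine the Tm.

T=4, A=1, C=7, G=3
A+T = 5, G+C = 10
Tm = 4·10 + 2·5 = 40 + 10 = 50°C

50°C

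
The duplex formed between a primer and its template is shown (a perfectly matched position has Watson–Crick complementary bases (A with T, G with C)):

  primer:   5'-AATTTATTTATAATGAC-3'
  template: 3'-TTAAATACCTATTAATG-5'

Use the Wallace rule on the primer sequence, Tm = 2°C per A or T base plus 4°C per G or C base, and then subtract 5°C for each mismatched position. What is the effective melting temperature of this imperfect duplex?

Primer base counts: A=7, T=8, G=1, C=1 → A+T=15, G+C=2
Perfect-match Tm = 2(15) + 4(2) = 30 + 8 = 38°C
Mismatches (positions where the bases are not complementary): 3 (at positions 8, 9, 15)
Effective Tm = 38 − 3×5 = 38 − 15 = 23°C

23°C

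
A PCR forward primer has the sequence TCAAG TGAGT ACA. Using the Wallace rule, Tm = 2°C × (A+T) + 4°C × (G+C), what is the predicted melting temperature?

Base counts: A=5, T=3, C=2, G=3
A+T = 8, G+C = 5
Tm = 4·5 + 2·8 = 20 + 16 = 36°C

36°C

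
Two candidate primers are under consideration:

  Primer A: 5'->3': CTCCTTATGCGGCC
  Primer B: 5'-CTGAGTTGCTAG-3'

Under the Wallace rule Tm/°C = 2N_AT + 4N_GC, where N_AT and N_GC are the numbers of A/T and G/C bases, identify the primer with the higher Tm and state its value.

Primer A, 46°C

Primer A: A+T=5, G+C=9 → Tm = 2(5)+4(9) = 46°C
Primer B: A+T=6, G+C=6 → Tm = 2(6)+4(6) = 36°C
46°C vs 36°C → primer A is higher.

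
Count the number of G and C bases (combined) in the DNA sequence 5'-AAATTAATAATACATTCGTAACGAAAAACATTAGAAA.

T=9, G=3, C=4, A=21
G+C = 3 + 4 = 7

7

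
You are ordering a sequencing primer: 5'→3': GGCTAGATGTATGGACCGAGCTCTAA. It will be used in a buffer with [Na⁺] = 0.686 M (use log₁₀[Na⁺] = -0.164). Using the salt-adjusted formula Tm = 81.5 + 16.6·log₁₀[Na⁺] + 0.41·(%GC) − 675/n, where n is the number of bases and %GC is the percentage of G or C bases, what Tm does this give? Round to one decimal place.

73.3°C

Length n = 26. Counting bases: C=5, T=6, A=7, G=8
G+C = 13, so %GC = 13/26 × 100 = 50%
Salt term: 16.6 × (-0.164) = -2.722
GC term: 0.41 × 50 = 20.5; length term: −675/26 = −25.962
Tm = 81.5 + (-2.722) + 20.5 − 25.962 = 73.316 → 73.3°C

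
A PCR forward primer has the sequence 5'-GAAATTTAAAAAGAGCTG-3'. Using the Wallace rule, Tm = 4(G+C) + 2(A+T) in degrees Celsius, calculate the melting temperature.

Counting bases: G=4, T=4, A=9, C=1
A+T = 13, G+C = 5
Tm = 2×13 + 4×5 = 46°C

46°C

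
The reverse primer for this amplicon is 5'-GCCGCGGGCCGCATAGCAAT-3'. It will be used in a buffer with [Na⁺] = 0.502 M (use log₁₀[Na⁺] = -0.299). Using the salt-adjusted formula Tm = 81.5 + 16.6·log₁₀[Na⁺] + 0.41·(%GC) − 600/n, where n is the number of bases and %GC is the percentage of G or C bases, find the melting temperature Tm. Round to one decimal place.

Length n = 20. Scanning the sequence gives T=2, A=4, G=7, C=7.
G+C = 14, so %GC = 14/20 × 100 = 70%
Salt term: 16.6 × (-0.299) = -4.963
GC term: 0.41 × 70 = 28.7; length term: −600/20 = −30
Tm = 81.5 + (-4.963) + 28.7 − 30 = 75.237 → 75.2°C

75.2°C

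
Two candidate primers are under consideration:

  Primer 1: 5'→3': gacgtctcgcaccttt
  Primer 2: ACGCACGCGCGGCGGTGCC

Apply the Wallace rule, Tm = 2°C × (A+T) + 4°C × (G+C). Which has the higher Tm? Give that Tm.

Primer 1: A+T=7, G+C=9 → Tm = 2(7)+4(9) = 50°C
Primer 2: A+T=3, G+C=16 → Tm = 2(3)+4(16) = 70°C
50°C vs 70°C → primer 2 is higher.

Primer 2, 70°C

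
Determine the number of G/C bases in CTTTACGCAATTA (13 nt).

Counting bases: T=5, C=3, G=1, A=4
Total G or C: 1 + 3 = 4

4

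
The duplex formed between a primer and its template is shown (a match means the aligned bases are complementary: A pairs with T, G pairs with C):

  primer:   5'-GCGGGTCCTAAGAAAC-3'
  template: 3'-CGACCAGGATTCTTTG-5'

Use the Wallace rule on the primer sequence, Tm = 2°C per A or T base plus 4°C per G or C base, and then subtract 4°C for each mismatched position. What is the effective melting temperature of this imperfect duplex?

46°C

Primer base counts: A=5, T=2, G=5, C=4 → A+T=7, G+C=9
Perfect-match Tm = 2(7) + 4(9) = 14 + 36 = 50°C
Mismatches (positions where the bases are not complementary): 1 (at position 3)
Effective Tm = 50 − 1×4 = 50 − 4 = 46°C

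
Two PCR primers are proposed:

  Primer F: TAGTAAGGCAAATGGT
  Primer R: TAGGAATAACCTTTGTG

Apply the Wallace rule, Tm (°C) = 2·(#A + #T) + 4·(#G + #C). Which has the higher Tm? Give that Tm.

Primer R, 46°C

Primer F: A+T=10, G+C=6 → Tm = 2(10)+4(6) = 44°C
Primer R: A+T=11, G+C=6 → Tm = 2(11)+4(6) = 46°C
44°C vs 46°C → primer R is higher.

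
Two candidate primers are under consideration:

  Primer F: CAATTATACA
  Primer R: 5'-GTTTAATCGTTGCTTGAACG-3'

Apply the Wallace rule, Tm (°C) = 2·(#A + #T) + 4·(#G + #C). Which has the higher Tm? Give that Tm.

Primer R, 56°C

Primer F: A+T=8, G+C=2 → Tm = 2(8)+4(2) = 24°C
Primer R: A+T=12, G+C=8 → Tm = 2(12)+4(8) = 56°C
24°C vs 56°C → primer R is higher.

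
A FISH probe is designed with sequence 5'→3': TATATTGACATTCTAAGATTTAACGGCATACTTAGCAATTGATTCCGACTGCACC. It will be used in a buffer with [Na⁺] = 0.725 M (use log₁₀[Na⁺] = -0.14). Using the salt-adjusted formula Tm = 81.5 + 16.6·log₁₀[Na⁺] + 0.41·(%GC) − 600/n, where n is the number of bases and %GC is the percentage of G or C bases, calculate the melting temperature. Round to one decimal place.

83.2°C

Length n = 55. T=18, A=17, C=12, G=8
G+C = 20, so %GC = 20/55 × 100 = 36.364%
Salt term: 16.6 × (-0.14) = -2.324
GC term: 0.41 × 36.364 = 14.909; length term: −600/55 = −10.909
Tm = 81.5 + (-2.324) + 14.909 − 10.909 = 83.176 → 83.2°C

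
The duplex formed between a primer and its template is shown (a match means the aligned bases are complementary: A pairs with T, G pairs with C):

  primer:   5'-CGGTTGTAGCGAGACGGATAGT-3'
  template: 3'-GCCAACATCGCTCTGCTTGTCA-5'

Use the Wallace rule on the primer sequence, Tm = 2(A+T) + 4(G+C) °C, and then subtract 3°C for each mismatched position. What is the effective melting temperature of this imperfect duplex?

Primer base counts: A=5, T=5, G=9, C=3 → A+T=10, G+C=12
Perfect-match Tm = 2(10) + 4(12) = 20 + 48 = 68°C
Mismatches (positions where the bases are not complementary): 2 (at positions 17, 19)
Effective Tm = 68 − 2×3 = 68 − 6 = 62°C

62°C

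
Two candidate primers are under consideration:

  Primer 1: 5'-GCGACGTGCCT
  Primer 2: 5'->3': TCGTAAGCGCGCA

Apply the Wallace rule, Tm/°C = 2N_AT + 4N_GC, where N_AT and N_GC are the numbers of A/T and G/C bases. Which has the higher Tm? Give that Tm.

Primer 2, 42°C

Primer 1: A+T=3, G+C=8 → Tm = 2(3)+4(8) = 38°C
Primer 2: A+T=5, G+C=8 → Tm = 2(5)+4(8) = 42°C
38°C vs 42°C → primer 2 is higher.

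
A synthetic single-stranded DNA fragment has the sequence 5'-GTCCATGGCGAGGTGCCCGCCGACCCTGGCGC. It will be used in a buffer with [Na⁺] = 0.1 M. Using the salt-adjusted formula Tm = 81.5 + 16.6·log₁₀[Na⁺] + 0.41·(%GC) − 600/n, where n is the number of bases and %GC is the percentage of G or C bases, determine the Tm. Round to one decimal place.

78.2°C

Length n = 32. Counting bases: A=3, T=4, C=13, G=12
G+C = 25, so %GC = 25/32 × 100 = 78.125%
Salt term: 16.6 × (-1) = -16.6
GC term: 0.41 × 78.125 = 32.031; length term: −600/32 = −18.75
Tm = 81.5 + (-16.6) + 32.031 − 18.75 = 78.181 → 78.2°C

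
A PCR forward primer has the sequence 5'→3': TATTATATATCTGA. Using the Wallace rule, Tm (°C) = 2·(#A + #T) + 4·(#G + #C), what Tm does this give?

C=1, A=5, G=1, T=7
AT pairs contribute 12, GC pairs contribute 2.
Tm = 2×12 + 4×2 = 32°C

32°C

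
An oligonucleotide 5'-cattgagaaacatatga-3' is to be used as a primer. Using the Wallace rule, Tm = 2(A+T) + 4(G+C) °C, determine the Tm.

44°C

Base counts: C=2, G=3, T=4, A=8
AT pairs contribute 12, GC pairs contribute 5.
Tm = 2×12 + 4×5 = 44°C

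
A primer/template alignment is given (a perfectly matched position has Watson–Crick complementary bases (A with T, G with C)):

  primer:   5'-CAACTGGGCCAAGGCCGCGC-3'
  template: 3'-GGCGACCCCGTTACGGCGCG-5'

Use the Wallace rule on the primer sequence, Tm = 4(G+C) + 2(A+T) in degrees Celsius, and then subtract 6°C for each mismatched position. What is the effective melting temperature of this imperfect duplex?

Primer base counts: A=4, T=1, G=7, C=8 → A+T=5, G+C=15
Perfect-match Tm = 2(5) + 4(15) = 10 + 60 = 70°C
Mismatches (positions where the bases are not complementary): 4 (at positions 2, 3, 9, 13)
Effective Tm = 70 − 4×6 = 70 − 24 = 46°C

46°C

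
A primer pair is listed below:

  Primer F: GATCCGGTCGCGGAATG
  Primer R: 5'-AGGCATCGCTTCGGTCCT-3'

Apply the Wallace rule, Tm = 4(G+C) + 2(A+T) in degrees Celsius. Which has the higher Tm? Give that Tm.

Primer F: A+T=6, G+C=11 → Tm = 2(6)+4(11) = 56°C
Primer R: A+T=7, G+C=11 → Tm = 2(7)+4(11) = 58°C
56°C vs 58°C → primer R is higher.

Primer R, 58°C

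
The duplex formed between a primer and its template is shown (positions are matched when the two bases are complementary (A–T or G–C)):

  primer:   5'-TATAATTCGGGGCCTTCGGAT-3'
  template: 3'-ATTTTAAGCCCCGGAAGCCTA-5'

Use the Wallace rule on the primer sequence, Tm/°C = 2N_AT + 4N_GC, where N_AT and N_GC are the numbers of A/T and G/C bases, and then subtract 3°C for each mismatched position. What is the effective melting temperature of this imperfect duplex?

Primer base counts: A=4, T=7, G=6, C=4 → A+T=11, G+C=10
Perfect-match Tm = 2(11) + 4(10) = 22 + 40 = 62°C
Mismatches (positions where the bases are not complementary): 1 (at position 3)
Effective Tm = 62 − 1×3 = 62 − 3 = 59°C

59°C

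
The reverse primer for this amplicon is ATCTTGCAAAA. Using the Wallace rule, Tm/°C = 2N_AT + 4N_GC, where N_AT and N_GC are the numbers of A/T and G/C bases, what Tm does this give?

Base counts: A=5, G=1, T=3, C=2
So N_AT = 8 and N_GC = 3.
Tm = 4·3 + 2·8 = 12 + 16 = 28°C

28°C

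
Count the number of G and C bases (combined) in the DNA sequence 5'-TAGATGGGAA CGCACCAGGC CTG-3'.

14

Scanning the sequence gives G=8, A=6, T=3, C=6.
G+C = 8 + 6 = 14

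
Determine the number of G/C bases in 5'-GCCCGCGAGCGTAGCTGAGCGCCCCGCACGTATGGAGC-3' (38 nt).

G=14, A=6, T=4, C=14
Total G or C: 14 + 14 = 28

28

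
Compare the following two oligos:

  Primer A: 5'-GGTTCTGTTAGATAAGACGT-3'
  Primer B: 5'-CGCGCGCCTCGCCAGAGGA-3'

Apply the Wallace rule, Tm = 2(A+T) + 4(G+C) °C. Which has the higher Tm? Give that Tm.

Primer B, 68°C

Primer A: A+T=12, G+C=8 → Tm = 2(12)+4(8) = 56°C
Primer B: A+T=4, G+C=15 → Tm = 2(4)+4(15) = 68°C
56°C vs 68°C → primer B is higher.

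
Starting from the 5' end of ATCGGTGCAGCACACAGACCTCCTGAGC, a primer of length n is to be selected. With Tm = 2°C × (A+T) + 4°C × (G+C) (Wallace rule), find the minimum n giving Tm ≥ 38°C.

First 11 bases: ATCGGTGCAGC → Tm = 36°C (< 38°C)
First 12 bases: ATCGGTGCAGCA → Tm = 38°C (≥ 38°C)
Each additional base adds 2°C (A/T) or 4°C (G/C), so Tm is non-decreasing in n; n = 12 is the first length to reach 38°C.

n = 12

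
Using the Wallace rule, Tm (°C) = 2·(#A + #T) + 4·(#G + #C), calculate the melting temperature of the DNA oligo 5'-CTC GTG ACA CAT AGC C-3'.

Counting bases: T=3, C=6, G=3, A=4
AT pairs contribute 7, GC pairs contribute 9.
Tm = 2(7) + 4(9) = 14 + 36 = 50°C

50°C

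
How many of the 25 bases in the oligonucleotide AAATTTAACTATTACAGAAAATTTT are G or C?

3

Base counts: T=10, A=12, C=2, G=1
G+C = 1 + 2 = 3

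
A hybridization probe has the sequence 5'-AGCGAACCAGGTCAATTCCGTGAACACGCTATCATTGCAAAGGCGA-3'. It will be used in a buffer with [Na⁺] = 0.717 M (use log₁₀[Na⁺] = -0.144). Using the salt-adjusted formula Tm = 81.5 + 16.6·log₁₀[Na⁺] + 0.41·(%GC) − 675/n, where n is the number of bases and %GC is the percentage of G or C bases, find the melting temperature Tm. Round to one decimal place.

Length n = 46. Base counts: C=12, T=8, A=15, G=11
G+C = 23, so %GC = 23/46 × 100 = 50%
Salt term: 16.6 × (-0.144) = -2.39
GC term: 0.41 × 50 = 20.5; length term: −675/46 = −14.674
Tm = 81.5 + (-2.39) + 20.5 − 14.674 = 84.936 → 84.9°C

84.9°C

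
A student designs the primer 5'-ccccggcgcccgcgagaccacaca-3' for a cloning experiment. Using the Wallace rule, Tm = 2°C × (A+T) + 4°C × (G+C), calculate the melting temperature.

86°C

Scanning the sequence gives A=5, G=6, T=0, C=13.
AT pairs contribute 5, GC pairs contribute 19.
Tm = 2(5) + 4(19) = 10 + 76 = 86°C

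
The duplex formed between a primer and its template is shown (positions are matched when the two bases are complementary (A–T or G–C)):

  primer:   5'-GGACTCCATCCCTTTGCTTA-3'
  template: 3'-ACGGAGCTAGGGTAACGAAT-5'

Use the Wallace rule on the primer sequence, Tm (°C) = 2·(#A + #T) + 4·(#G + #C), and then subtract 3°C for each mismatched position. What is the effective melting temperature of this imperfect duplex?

Primer base counts: A=3, T=7, G=3, C=7 → A+T=10, G+C=10
Perfect-match Tm = 2(10) + 4(10) = 20 + 40 = 60°C
Mismatches (positions where the bases are not complementary): 4 (at positions 1, 3, 7, 13)
Effective Tm = 60 − 4×3 = 60 − 12 = 48°C

48°C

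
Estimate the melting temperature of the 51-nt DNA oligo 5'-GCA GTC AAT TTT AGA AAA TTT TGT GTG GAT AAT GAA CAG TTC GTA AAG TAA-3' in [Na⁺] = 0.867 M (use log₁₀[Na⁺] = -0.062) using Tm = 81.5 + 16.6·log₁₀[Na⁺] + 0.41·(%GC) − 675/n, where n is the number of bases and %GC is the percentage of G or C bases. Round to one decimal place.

79.3°C

Length n = 51. Scanning the sequence gives C=4, A=19, G=11, T=17.
G+C = 15, so %GC = 15/51 × 100 = 29.412%
Salt term: 16.6 × (-0.062) = -1.029
GC term: 0.41 × 29.412 = 12.059; length term: −675/51 = −13.235
Tm = 81.5 + (-1.029) + 12.059 − 13.235 = 79.295 → 79.3°C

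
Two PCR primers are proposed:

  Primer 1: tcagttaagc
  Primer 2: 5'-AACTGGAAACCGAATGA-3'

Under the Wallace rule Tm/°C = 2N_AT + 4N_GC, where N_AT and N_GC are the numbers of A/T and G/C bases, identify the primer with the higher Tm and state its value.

Primer 1: A+T=6, G+C=4 → Tm = 2(6)+4(4) = 28°C
Primer 2: A+T=10, G+C=7 → Tm = 2(10)+4(7) = 48°C
28°C vs 48°C → primer 2 is higher.

Primer 2, 48°C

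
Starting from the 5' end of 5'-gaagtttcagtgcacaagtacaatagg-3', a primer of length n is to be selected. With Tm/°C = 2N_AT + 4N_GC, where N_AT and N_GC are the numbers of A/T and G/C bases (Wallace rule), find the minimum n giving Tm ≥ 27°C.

First 9 bases: GAAGTTTCA → Tm = 24°C (< 27°C)
First 10 bases: GAAGTTTCAG → Tm = 28°C (≥ 27°C)
Each additional base adds 2°C (A/T) or 4°C (G/C), so Tm is non-decreasing in n; n = 10 is the first length to reach 27°C.

n = 10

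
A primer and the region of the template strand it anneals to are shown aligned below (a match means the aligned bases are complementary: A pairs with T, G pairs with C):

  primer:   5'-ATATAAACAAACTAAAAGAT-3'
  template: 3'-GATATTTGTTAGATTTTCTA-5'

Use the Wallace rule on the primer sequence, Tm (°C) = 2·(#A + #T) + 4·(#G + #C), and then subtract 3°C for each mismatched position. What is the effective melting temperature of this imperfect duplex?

40°C

Primer base counts: A=13, T=4, G=1, C=2 → A+T=17, G+C=3
Perfect-match Tm = 2(17) + 4(3) = 34 + 12 = 46°C
Mismatches (positions where the bases are not complementary): 2 (at positions 1, 11)
Effective Tm = 46 − 2×3 = 46 − 6 = 40°C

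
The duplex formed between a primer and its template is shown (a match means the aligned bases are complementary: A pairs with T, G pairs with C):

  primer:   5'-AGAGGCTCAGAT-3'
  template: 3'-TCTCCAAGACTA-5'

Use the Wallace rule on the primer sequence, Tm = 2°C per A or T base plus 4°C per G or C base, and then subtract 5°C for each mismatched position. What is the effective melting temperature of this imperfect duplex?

Primer base counts: A=4, T=2, G=4, C=2 → A+T=6, G+C=6
Perfect-match Tm = 2(6) + 4(6) = 12 + 24 = 36°C
Mismatches (positions where the bases are not complementary): 2 (at positions 6, 9)
Effective Tm = 36 − 2×5 = 36 − 10 = 26°C

26°C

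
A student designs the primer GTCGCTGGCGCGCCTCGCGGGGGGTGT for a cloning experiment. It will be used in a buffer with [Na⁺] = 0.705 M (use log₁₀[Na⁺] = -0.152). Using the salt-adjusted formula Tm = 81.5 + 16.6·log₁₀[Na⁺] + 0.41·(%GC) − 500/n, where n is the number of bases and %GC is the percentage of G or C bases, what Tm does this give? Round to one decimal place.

93.9°C

Length n = 27. Base counts: A=0, T=5, C=8, G=14
G+C = 22, so %GC = 22/27 × 100 = 81.481%
Salt term: 16.6 × (-0.152) = -2.523
GC term: 0.41 × 81.481 = 33.407; length term: −500/27 = −18.519
Tm = 81.5 + (-2.523) + 33.407 − 18.519 = 93.865 → 93.9°C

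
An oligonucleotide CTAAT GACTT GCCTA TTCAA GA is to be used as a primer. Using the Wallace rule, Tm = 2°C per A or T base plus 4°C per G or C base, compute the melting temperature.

Scanning the sequence gives C=5, G=3, T=7, A=7.
AT pairs contribute 14, GC pairs contribute 8.
Tm = 4·8 + 2·14 = 32 + 28 = 60°C

60°C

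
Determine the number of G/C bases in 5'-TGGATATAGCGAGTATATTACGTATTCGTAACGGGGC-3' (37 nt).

Base counts: C=5, G=11, T=11, A=10
G+C = 11 + 5 = 16

16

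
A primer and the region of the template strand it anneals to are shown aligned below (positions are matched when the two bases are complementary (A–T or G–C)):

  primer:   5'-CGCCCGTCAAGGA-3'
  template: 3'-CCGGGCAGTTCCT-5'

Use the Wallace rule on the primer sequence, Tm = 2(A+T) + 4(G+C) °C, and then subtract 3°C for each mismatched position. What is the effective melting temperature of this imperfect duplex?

41°C

Primer base counts: A=3, T=1, G=4, C=5 → A+T=4, G+C=9
Perfect-match Tm = 2(4) + 4(9) = 8 + 36 = 44°C
Mismatches (positions where the bases are not complementary): 1 (at position 1)
Effective Tm = 44 − 1×3 = 44 − 3 = 41°C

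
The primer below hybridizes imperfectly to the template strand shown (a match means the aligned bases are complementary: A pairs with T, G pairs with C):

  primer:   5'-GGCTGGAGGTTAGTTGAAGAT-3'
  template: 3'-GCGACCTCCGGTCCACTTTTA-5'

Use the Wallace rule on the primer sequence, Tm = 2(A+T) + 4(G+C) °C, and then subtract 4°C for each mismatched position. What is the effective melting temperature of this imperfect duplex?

Primer base counts: A=5, T=6, G=9, C=1 → A+T=11, G+C=10
Perfect-match Tm = 2(11) + 4(10) = 22 + 40 = 62°C
Mismatches (positions where the bases are not complementary): 5 (at positions 1, 10, 11, 14, 19)
Effective Tm = 62 − 5×4 = 62 − 20 = 42°C

42°C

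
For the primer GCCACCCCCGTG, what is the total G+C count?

10

Base counts: A=1, G=3, T=1, C=7
Total G or C: 3 + 7 = 10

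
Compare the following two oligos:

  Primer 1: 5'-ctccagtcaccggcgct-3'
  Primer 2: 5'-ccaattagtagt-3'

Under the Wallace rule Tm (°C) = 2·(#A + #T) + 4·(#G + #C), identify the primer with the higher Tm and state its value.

Primer 1: A+T=5, G+C=12 → Tm = 2(5)+4(12) = 58°C
Primer 2: A+T=8, G+C=4 → Tm = 2(8)+4(4) = 32°C
58°C vs 32°C → primer 1 is higher.

Primer 1, 58°C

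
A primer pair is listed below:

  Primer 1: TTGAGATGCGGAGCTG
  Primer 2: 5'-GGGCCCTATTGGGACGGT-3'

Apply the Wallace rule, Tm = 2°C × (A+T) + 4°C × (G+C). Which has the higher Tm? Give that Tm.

Primer 2, 60°C

Primer 1: A+T=7, G+C=9 → Tm = 2(7)+4(9) = 50°C
Primer 2: A+T=6, G+C=12 → Tm = 2(6)+4(12) = 60°C
50°C vs 60°C → primer 2 is higher.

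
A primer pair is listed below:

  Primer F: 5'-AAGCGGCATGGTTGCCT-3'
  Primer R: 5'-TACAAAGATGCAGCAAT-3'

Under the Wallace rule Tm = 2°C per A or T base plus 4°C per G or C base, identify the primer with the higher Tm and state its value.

Primer F, 54°C

Primer F: A+T=7, G+C=10 → Tm = 2(7)+4(10) = 54°C
Primer R: A+T=11, G+C=6 → Tm = 2(11)+4(6) = 46°C
54°C vs 46°C → primer F is higher.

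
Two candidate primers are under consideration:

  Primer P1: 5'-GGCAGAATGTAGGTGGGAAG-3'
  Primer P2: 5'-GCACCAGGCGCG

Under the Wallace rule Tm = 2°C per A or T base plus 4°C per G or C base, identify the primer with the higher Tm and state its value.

Primer P1: A+T=9, G+C=11 → Tm = 2(9)+4(11) = 62°C
Primer P2: A+T=2, G+C=10 → Tm = 2(2)+4(10) = 44°C
62°C vs 44°C → primer P1 is higher.

Primer P1, 62°C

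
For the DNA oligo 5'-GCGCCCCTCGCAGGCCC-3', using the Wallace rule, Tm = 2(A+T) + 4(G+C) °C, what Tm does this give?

Scanning the sequence gives T=1, C=10, G=5, A=1.
So N_AT = 2 and N_GC = 15.
Tm = 2×2 + 4×15 = 64°C

64°C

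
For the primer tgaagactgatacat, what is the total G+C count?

Counting bases: C=2, T=4, G=3, A=6
G+C = 3 + 2 = 5

5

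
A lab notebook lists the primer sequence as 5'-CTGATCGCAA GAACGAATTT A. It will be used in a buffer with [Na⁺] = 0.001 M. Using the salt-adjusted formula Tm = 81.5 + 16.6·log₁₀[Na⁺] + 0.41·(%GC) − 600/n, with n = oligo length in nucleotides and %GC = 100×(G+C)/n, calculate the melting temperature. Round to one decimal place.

Length n = 21. G=4, T=5, C=4, A=8
G+C = 8, so %GC = 8/21 × 100 = 38.095%
Salt term: 16.6 × (-3) = -49.8
GC term: 0.41 × 38.095 = 15.619; length term: −600/21 = −28.571
Tm = 81.5 + (-49.8) + 15.619 − 28.571 = 18.748 → 18.7°C

18.7°C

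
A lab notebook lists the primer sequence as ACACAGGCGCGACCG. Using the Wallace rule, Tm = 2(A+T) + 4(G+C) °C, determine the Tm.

T=0, G=5, A=4, C=6
AT pairs contribute 4, GC pairs contribute 11.
Tm = 2×4 + 4×11 = 52°C

52°C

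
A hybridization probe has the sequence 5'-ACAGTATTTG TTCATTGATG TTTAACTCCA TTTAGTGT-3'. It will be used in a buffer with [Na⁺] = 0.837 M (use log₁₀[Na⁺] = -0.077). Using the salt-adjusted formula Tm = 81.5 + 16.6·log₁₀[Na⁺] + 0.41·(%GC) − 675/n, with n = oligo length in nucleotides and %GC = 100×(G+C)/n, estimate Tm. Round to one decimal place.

Length n = 38. Counting bases: G=6, A=9, T=18, C=5
G+C = 11, so %GC = 11/38 × 100 = 28.947%
Salt term: 16.6 × (-0.077) = -1.278
GC term: 0.41 × 28.947 = 11.868; length term: −675/38 = −17.763
Tm = 81.5 + (-1.278) + 11.868 − 17.763 = 74.327 → 74.3°C

74.3°C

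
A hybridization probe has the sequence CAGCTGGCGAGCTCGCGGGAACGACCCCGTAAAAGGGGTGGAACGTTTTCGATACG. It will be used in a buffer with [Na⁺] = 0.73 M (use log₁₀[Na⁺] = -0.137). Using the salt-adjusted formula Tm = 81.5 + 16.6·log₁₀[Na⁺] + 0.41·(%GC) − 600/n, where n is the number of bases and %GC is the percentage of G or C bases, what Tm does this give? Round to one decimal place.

Length n = 56. Base counts: T=9, G=20, C=14, A=13
G+C = 34, so %GC = 34/56 × 100 = 60.714%
Salt term: 16.6 × (-0.137) = -2.274
GC term: 0.41 × 60.714 = 24.893; length term: −600/56 = −10.714
Tm = 81.5 + (-2.274) + 24.893 − 10.714 = 93.405 → 93.4°C

93.4°C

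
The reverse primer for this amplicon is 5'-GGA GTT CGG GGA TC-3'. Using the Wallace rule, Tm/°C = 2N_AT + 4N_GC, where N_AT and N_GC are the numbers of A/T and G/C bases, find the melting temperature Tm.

Base counts: G=7, A=2, C=2, T=3
A+T = 5, G+C = 9
Tm = 4·9 + 2·5 = 36 + 10 = 46°C

46°C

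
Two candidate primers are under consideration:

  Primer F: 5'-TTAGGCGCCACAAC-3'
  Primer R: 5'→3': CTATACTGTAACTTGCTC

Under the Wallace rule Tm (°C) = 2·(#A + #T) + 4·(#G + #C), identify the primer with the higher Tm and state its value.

Primer F: A+T=6, G+C=8 → Tm = 2(6)+4(8) = 44°C
Primer R: A+T=11, G+C=7 → Tm = 2(11)+4(7) = 50°C
44°C vs 50°C → primer R is higher.

Primer R, 50°C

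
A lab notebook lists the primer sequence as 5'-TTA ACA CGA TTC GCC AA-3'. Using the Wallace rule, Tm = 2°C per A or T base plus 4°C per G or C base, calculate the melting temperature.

C=5, G=2, A=6, T=4
AT pairs contribute 10, GC pairs contribute 7.
Tm = 2×10 + 4×7 = 48°C

48°C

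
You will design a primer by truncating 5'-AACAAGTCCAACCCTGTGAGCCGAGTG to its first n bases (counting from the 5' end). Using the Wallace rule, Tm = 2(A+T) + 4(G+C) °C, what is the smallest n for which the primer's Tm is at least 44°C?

n = 15

First 14 bases: AACAAGTCCAACCC → Tm = 42°C (< 44°C)
First 15 bases: AACAAGTCCAACCCT → Tm = 44°C (≥ 44°C)
Each additional base adds 2°C (A/T) or 4°C (G/C), so Tm is non-decreasing in n; n = 15 is the first length to reach 44°C.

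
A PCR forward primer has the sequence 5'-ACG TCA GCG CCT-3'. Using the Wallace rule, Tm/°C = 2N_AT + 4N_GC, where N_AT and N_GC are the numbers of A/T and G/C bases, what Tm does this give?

Base counts: A=2, T=2, G=3, C=5
A+T = 4, G+C = 8
Tm = 2×4 + 4×8 = 40°C

40°C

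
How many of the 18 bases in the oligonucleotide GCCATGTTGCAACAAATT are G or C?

Counting bases: G=3, T=5, C=4, A=6
G+C = 3 + 4 = 7

7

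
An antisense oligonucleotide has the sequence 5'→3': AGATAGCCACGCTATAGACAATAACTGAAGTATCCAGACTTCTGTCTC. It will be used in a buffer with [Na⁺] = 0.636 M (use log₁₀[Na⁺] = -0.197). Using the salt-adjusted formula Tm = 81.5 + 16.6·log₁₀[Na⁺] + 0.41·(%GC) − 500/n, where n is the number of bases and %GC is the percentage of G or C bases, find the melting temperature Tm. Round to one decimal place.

84.9°C

Length n = 48. Base counts: C=12, A=16, G=8, T=12
G+C = 20, so %GC = 20/48 × 100 = 41.667%
Salt term: 16.6 × (-0.197) = -3.27
GC term: 0.41 × 41.667 = 17.083; length term: −500/48 = −10.417
Tm = 81.5 + (-3.27) + 17.083 − 10.417 = 84.896 → 84.9°C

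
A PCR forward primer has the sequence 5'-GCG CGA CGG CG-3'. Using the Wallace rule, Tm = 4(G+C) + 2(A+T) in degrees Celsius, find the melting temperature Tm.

Counting bases: A=1, G=6, C=4, T=0
A+T = 1, G+C = 10
Tm = 4·10 + 2·1 = 40 + 2 = 42°C

42°C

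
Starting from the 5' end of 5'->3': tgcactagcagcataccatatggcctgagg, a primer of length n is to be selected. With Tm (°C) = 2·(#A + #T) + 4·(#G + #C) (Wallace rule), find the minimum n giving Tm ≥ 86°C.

First 28 bases: TGCACTAGCAGCATACCATATGGCCTGA → Tm = 84°C (< 86°C)
First 29 bases: TGCACTAGCAGCATACCATATGGCCTGAG → Tm = 88°C (≥ 86°C)
Each additional base adds 2°C (A/T) or 4°C (G/C), so Tm is non-decreasing in n; n = 29 is the first length to reach 86°C.

n = 29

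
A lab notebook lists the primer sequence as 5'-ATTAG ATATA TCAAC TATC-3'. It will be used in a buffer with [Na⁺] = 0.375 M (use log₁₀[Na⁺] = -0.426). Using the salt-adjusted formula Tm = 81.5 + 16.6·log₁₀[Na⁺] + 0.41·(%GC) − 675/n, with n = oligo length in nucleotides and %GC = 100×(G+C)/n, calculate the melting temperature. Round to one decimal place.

47.5°C

Length n = 19. C=3, A=8, T=7, G=1
G+C = 4, so %GC = 4/19 × 100 = 21.053%
Salt term: 16.6 × (-0.426) = -7.072
GC term: 0.41 × 21.053 = 8.632; length term: −675/19 = −35.526
Tm = 81.5 + (-7.072) + 8.632 − 35.526 = 47.534 → 47.5°C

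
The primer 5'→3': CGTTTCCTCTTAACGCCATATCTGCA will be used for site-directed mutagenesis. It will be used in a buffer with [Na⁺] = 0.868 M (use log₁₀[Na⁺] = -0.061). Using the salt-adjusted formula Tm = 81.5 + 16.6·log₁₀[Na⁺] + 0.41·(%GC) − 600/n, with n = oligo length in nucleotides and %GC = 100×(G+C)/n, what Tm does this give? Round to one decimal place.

Length n = 26. A=5, C=9, G=3, T=9
G+C = 12, so %GC = 12/26 × 100 = 46.154%
Salt term: 16.6 × (-0.061) = -1.013
GC term: 0.41 × 46.154 = 18.923; length term: −600/26 = −23.077
Tm = 81.5 + (-1.013) + 18.923 − 23.077 = 76.333 → 76.3°C

76.3°C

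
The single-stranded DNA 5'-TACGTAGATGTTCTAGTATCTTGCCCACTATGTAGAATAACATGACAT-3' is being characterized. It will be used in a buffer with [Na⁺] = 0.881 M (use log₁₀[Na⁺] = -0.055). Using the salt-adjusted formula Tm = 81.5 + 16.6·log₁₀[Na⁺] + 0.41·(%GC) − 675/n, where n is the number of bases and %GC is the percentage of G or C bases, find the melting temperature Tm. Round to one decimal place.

81.0°C

Length n = 48. Scanning the sequence gives C=9, T=16, A=15, G=8.
G+C = 17, so %GC = 17/48 × 100 = 35.417%
Salt term: 16.6 × (-0.055) = -0.913
GC term: 0.41 × 35.417 = 14.521; length term: −675/48 = −14.062
Tm = 81.5 + (-0.913) + 14.521 − 14.062 = 81.046 → 81.0°C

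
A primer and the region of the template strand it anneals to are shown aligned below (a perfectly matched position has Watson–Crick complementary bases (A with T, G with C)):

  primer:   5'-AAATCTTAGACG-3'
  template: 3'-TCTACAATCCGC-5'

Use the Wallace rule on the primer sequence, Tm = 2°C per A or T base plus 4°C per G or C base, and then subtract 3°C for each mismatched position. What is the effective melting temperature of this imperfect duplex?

Primer base counts: A=5, T=3, G=2, C=2 → A+T=8, G+C=4
Perfect-match Tm = 2(8) + 4(4) = 16 + 16 = 32°C
Mismatches (positions where the bases are not complementary): 3 (at positions 2, 5, 10)
Effective Tm = 32 − 3×3 = 32 − 9 = 23°C

23°C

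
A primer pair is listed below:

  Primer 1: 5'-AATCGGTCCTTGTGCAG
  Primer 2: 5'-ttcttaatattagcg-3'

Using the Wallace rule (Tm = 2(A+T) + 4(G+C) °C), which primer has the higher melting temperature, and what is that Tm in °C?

Primer 1: A+T=8, G+C=9 → Tm = 2(8)+4(9) = 52°C
Primer 2: A+T=11, G+C=4 → Tm = 2(11)+4(4) = 38°C
52°C vs 38°C → primer 1 is higher.

Primer 1, 52°C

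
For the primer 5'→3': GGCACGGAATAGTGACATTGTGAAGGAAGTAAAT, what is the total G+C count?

Counting bases: C=3, T=7, A=13, G=11
G+C = 11 + 3 = 14

14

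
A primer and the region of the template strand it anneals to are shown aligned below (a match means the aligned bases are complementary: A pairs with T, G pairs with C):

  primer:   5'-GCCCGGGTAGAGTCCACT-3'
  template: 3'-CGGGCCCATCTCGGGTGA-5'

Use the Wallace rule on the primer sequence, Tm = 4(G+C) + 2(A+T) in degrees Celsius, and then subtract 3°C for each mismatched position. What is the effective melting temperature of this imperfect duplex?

57°C

Primer base counts: A=3, T=3, G=6, C=6 → A+T=6, G+C=12
Perfect-match Tm = 2(6) + 4(12) = 12 + 48 = 60°C
Mismatches (positions where the bases are not complementary): 1 (at position 13)
Effective Tm = 60 − 1×3 = 60 − 3 = 57°C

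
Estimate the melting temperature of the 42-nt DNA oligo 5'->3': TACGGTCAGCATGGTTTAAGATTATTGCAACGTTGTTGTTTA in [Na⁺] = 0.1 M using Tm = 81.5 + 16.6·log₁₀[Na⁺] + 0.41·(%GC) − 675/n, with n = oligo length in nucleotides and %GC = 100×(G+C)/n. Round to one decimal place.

63.5°C

Length n = 42. Scanning the sequence gives T=17, A=10, G=10, C=5.
G+C = 15, so %GC = 15/42 × 100 = 35.714%
Salt term: 16.6 × (-1) = -16.6
GC term: 0.41 × 35.714 = 14.643; length term: −675/42 = −16.071
Tm = 81.5 + (-16.6) + 14.643 − 16.071 = 63.472 → 63.5°C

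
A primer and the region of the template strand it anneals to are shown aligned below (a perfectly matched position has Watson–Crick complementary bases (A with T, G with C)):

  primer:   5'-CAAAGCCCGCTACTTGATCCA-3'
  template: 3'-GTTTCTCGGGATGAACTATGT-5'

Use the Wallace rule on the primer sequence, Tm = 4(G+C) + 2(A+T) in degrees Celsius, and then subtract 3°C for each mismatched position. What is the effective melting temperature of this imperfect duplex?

Primer base counts: A=6, T=4, G=3, C=8 → A+T=10, G+C=11
Perfect-match Tm = 2(10) + 4(11) = 20 + 44 = 64°C
Mismatches (positions where the bases are not complementary): 4 (at positions 6, 7, 9, 19)
Effective Tm = 64 − 4×3 = 64 − 12 = 52°C

52°C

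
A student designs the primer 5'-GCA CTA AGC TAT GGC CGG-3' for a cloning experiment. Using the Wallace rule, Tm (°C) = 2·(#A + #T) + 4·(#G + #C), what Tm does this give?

58°C

T=3, G=6, C=5, A=4
AT pairs contribute 7, GC pairs contribute 11.
Tm = 4·11 + 2·7 = 44 + 14 = 58°C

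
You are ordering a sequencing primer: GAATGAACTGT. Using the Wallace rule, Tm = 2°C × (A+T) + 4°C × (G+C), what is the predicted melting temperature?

30°C

Base counts: T=3, C=1, G=3, A=4
A+T = 7, G+C = 4
Tm = 2×7 + 4×4 = 30°C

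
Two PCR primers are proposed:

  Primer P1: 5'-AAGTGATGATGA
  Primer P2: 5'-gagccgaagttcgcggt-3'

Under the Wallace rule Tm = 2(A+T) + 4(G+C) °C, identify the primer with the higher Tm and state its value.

Primer P1: A+T=8, G+C=4 → Tm = 2(8)+4(4) = 32°C
Primer P2: A+T=6, G+C=11 → Tm = 2(6)+4(11) = 56°C
32°C vs 56°C → primer P2 is higher.

Primer P2, 56°C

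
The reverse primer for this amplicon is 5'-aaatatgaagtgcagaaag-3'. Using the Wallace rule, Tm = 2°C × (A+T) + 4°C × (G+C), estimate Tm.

50°C

A=10, C=1, T=3, G=5
AT pairs contribute 13, GC pairs contribute 6.
Tm = 2×13 + 4×6 = 50°C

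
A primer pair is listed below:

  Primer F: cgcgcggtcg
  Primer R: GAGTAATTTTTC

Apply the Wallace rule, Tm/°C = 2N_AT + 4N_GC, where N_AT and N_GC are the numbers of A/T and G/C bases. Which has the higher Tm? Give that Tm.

Primer F: A+T=1, G+C=9 → Tm = 2(1)+4(9) = 38°C
Primer R: A+T=9, G+C=3 → Tm = 2(9)+4(3) = 30°C
38°C vs 30°C → primer F is higher.

Primer F, 38°C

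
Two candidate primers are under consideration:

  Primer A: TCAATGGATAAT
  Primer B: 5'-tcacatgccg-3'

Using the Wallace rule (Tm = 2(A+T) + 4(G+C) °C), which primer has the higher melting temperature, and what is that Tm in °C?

Primer B, 32°C

Primer A: A+T=9, G+C=3 → Tm = 2(9)+4(3) = 30°C
Primer B: A+T=4, G+C=6 → Tm = 2(4)+4(6) = 32°C
30°C vs 32°C → primer B is higher.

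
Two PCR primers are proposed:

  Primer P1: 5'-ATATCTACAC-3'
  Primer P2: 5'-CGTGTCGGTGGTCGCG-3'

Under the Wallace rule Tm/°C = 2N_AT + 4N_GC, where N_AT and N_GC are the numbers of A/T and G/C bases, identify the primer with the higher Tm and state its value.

Primer P1: A+T=7, G+C=3 → Tm = 2(7)+4(3) = 26°C
Primer P2: A+T=4, G+C=12 → Tm = 2(4)+4(12) = 56°C
26°C vs 56°C → primer P2 is higher.

Primer P2, 56°C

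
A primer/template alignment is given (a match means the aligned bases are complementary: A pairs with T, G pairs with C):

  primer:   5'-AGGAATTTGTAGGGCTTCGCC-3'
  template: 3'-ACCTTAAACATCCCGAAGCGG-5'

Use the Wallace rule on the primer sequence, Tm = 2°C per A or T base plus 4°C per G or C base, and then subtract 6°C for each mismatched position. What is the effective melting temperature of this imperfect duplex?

58°C

Primer base counts: A=4, T=6, G=7, C=4 → A+T=10, G+C=11
Perfect-match Tm = 2(10) + 4(11) = 20 + 44 = 64°C
Mismatches (positions where the bases are not complementary): 1 (at position 1)
Effective Tm = 64 − 1×6 = 64 − 6 = 58°C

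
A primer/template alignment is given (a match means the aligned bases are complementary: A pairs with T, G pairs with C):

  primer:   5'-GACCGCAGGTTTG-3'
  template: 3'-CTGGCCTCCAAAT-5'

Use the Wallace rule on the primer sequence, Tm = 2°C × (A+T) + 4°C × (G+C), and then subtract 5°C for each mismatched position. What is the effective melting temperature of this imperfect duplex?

32°C

Primer base counts: A=2, T=3, G=5, C=3 → A+T=5, G+C=8
Perfect-match Tm = 2(5) + 4(8) = 10 + 32 = 42°C
Mismatches (positions where the bases are not complementary): 2 (at positions 6, 13)
Effective Tm = 42 − 2×5 = 42 − 10 = 32°C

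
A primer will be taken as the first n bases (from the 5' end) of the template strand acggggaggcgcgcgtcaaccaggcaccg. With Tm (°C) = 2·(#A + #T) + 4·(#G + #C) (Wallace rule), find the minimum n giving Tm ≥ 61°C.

First 16 bases: ACGGGGAGGCGCGCGT → Tm = 58°C (< 61°C)
First 17 bases: ACGGGGAGGCGCGCGTC → Tm = 62°C (≥ 61°C)
Since every base adds ≥2°C, Tm only increases with n, so the threshold is first crossed at n = 17.

n = 17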